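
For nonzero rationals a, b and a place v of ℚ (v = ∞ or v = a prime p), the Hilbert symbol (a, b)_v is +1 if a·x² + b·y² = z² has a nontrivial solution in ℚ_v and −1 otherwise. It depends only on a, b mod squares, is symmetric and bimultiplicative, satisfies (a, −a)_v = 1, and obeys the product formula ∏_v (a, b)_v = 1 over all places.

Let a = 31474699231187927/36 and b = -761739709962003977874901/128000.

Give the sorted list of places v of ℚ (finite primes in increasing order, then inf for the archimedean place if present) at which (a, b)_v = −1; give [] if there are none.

Mod squares: a ≡ 527, b ≡ -6545. Check v ∈ {∞, 2, 3, 5, 7, 11, 13, 17, 31}.
v=31: a=31^1·(≡11), b=31^2·(≡11) mod 31; (11|31)=-1, (11|31)=-1; (−1)^{1·2·15}·(-1)^2·(-1)^1 = -1.
v=17: a=17^7·(≡6), b=17^9·(≡3) mod 17; (6|17)=-1, (3|17)=-1; (−1)^{7·9·8}·(-1)^9·(-1)^7 = +1.
v=11: a=11^4·(≡8), b=11^7·(≡7) mod 11; (8|11)=-1, (7|11)=-1; (−1)^{4·7·5}·(-1)^7·(-1)^4 = -1.
v=3: a=3^-2·(≡2), b=3^0·(≡1) mod 3; (2|3)=-1, (1|3)=+1; (−1)^{-2·0·1}·(-1)^0·(+1)^-2 = +1.
v=5: a=5^0·(≡2), b=5^-3·(≡1) mod 5; (2|5)=-1, (1|5)=+1; (−1)^{0·-3·2}·(-1)^-3·(+1)^0 = -1.
v=2: v_2(a)=-2, v_2(b)=-10; units ≡ 7, 7 (mod 8); ε·ε+αω+βω = 1·1+-2·0+-10·0 ≡ 1  ⇒  (a,b)_2 = -1.
v=13: a=13^2·(≡6), b=13^0·(≡8) mod 13; (6|13)=-1, (8|13)=-1; (−1)^{2·0·6}·(-1)^0·(-1)^2 = +1.
v=7: a=7^0·(≡1), b=7^3·(≡3) mod 7; (1|7)=+1, (3|7)=-1; (−1)^{0·3·3}·(+1)^3·(-1)^0 = +1.
v=∞: 527 > 0 and -6545 < 0  ⇒  (a,b)_∞ = +1.
(527, -6545 / ℚ) ramifies at {2, 5, 11, 31}: a division algebra.

[2, 5, 11, 31]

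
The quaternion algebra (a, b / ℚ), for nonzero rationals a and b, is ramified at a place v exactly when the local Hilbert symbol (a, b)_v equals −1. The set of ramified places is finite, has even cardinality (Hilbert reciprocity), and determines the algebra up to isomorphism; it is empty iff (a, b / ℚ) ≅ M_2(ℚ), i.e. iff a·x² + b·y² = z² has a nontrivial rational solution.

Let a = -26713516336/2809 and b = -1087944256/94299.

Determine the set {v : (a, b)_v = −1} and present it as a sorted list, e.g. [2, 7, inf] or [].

[3, 37, 47, inf]

Mod squares: a ≡ -9879259, b ≡ -51. Check v ∈ {∞, 2, 3, 7, 13, 17, 19, 23, 31, 37, 43, 47, 53}.
v=∞: -9879259 < 0 and -51 < 0  ⇒  (a,b)_∞ = -1.
v=7: a=7^0·(≡2), b=7^2·(≡3) mod 7; (2|7)=+1, (3|7)=-1; (−1)^{0·2·3}·(+1)^2·(-1)^0 = +1.
v=47: a=47^1·(≡21), b=47^0·(≡19) mod 47; (21|47)=+1, (19|47)=-1; (−1)^{1·0·23}·(+1)^0·(-1)^1 = -1.
v=31: a=31^0·(≡14), b=31^2·(≡23) mod 31; (14|31)=+1, (23|31)=-1; (−1)^{0·2·15}·(+1)^2·(-1)^0 = +1.
v=43: a=43^0·(≡37), b=43^-2·(≡15) mod 43; (37|43)=-1, (15|43)=+1; (−1)^{0·-2·21}·(-1)^-2·(+1)^0 = +1.
v=23: a=23^1·(≡19), b=23^0·(≡4) mod 23; (19|23)=-1, (4|23)=+1; (−1)^{1·0·11}·(-1)^0·(+1)^1 = +1.
v=3: a=3^0·(≡2), b=3^-1·(≡1) mod 3; (2|3)=-1, (1|3)=+1; (−1)^{0·-1·1}·(-1)^-1·(+1)^0 = -1.
v=13: a=13^3·(≡7), b=13^0·(≡3) mod 13; (7|13)=-1, (3|13)=+1; (−1)^{3·0·6}·(-1)^0·(+1)^3 = +1.
v=53: a=53^-2·(≡47), b=53^0·(≡26) mod 53; (47|53)=+1, (26|53)=-1; (−1)^{-2·0·26}·(+1)^0·(-1)^-2 = +1.
v=2: v_2(a)=4, v_2(b)=6; units ≡ 5, 5 (mod 8); ε·ε+αω+βω = 0·0+4·1+6·1 ≡ 0  ⇒  (a,b)_2 = +1.
v=17: a=17^0·(≡9), b=17^-1·(≡7) mod 17; (9|17)=+1, (7|17)=-1; (−1)^{0·-1·8}·(+1)^-1·(-1)^0 = +1.
v=37: a=37^1·(≡15), b=37^0·(≡18) mod 37; (15|37)=-1, (18|37)=-1; (−1)^{1·0·18}·(-1)^0·(-1)^1 = -1.
v=19: a=19^1·(≡14), b=19^2·(≡4) mod 19; (14|19)=-1, (4|19)=+1; (−1)^{1·2·9}·(-1)^2·(+1)^1 = +1.
(-9879259, -51 / ℚ) ramifies at {3, 37, 47, ∞}: a division algebra.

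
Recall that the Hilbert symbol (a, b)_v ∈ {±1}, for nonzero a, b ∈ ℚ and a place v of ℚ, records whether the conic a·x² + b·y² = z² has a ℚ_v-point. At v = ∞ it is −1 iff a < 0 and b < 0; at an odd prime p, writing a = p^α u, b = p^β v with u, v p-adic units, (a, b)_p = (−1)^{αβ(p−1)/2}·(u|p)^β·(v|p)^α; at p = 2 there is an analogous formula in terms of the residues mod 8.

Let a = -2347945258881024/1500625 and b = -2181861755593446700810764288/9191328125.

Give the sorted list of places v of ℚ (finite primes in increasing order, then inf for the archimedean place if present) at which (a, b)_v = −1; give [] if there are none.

Mod squares: a ≡ -209, b ≡ -285. Check v ∈ {∞, 2, 3, 5, 7, 11, 19, 23}.
v=2: v_2(a)=12, v_2(b)=26; units ≡ 7, 3 (mod 8); ε·ε+αω+βω = 1·1+12·1+26·0 ≡ 1  ⇒  (a,b)_2 = -1.
v=∞: -209 < 0 and -285 < 0  ⇒  (a,b)_∞ = -1.
v=19: a=19^1·(≡15), b=19^3·(≡4) mod 19; (15|19)=-1, (4|19)=+1; (−1)^{1·3·9}·(-1)^3·(+1)^1 = +1.
v=5: a=5^-4·(≡1), b=5^-7·(≡3) mod 5; (1|5)=+1, (3|5)=-1; (−1)^{-4·-7·2}·(+1)^-7·(-1)^-4 = +1.
v=3: a=3^4·(≡1), b=3^7·(≡1) mod 3; (1|3)=+1, (1|3)=+1; (−1)^{4·7·1}·(+1)^7·(+1)^4 = +1.
v=11: a=11^3·(≡3), b=11^4·(≡9) mod 11; (3|11)=+1, (9|11)=+1; (−1)^{3·4·5}·(+1)^4·(+1)^3 = +1.
v=7: a=7^-4·(≡1), b=7^-6·(≡4) mod 7; (1|7)=+1, (4|7)=+1; (−1)^{-4·-6·3}·(+1)^-6·(+1)^-4 = +1.
v=23: a=23^4·(≡15), b=23^6·(≡10) mod 23; (15|23)=-1, (10|23)=-1; (−1)^{4·6·11}·(-1)^6·(-1)^4 = +1.
|Ram(-209, -285)| = 2, even; anisotropic at {2, ∞}.

[2, inf]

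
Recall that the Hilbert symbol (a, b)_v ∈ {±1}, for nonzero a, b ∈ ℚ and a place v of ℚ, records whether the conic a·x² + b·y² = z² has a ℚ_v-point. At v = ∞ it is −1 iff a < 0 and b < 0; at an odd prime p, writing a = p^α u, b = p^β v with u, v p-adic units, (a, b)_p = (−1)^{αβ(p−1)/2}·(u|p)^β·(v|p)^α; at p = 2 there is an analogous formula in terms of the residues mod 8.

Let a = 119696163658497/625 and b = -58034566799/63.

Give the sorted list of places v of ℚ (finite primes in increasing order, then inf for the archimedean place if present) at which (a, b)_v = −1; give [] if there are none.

[7, 41]

Mod squares: a ≡ 17, b ≡ -229313. Check v ∈ {∞, 2, 3, 5, 7, 11, 17, 41, 47}.
v=47: a=47^2·(≡14), b=47^1·(≡42) mod 47; (14|47)=+1, (42|47)=+1; (−1)^{2·1·23}·(+1)^1·(+1)^2 = +1.
v=2: v_2(a)=0, v_2(b)=0; units ≡ 1, 7 (mod 8); ε·ε+αω+βω = 0·1+0·0+0·0 ≡ 0  ⇒  (a,b)_2 = +1.
v=∞: 17 > 0 and -229313 < 0  ⇒  (a,b)_∞ = +1.
v=3: a=3^8·(≡2), b=3^-2·(≡1) mod 3; (2|3)=-1, (1|3)=+1; (−1)^{8·-2·1}·(-1)^-2·(+1)^8 = +1.
v=5: a=5^-4·(≡2), b=5^0·(≡2) mod 5; (2|5)=-1, (2|5)=-1; (−1)^{-4·0·2}·(-1)^0·(-1)^-4 = +1.
v=17: a=17^3·(≡9), b=17^1·(≡13) mod 17; (9|17)=+1, (13|17)=+1; (−1)^{3·1·8}·(+1)^1·(+1)^3 = +1.
v=7: a=7^0·(≡3), b=7^-1·(≡4) mod 7; (3|7)=-1, (4|7)=+1; (−1)^{0·-1·3}·(-1)^-1·(+1)^0 = -1.
v=41: a=41^2·(≡24), b=41^1·(≡11) mod 41; (24|41)=-1, (11|41)=-1; (−1)^{2·1·20}·(-1)^1·(-1)^2 = -1.
v=11: a=11^0·(≡7), b=11^6·(≡4) mod 11; (7|11)=-1, (4|11)=+1; (−1)^{0·6·5}·(-1)^6·(+1)^0 = +1.
Ram(17, -229313) = {7, 41}; no ℚ_7-point on the conic.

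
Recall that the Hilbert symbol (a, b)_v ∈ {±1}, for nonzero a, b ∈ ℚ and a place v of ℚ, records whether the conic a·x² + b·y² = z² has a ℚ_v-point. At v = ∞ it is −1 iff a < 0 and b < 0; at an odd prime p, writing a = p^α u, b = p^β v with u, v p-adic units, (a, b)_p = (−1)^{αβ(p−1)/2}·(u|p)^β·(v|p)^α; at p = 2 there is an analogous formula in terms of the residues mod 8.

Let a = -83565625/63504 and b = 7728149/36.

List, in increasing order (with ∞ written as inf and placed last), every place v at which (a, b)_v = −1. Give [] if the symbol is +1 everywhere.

[13, 17]

(a, b) ≡ (-1105, 221) mod (ℚ^×)²; places V = {2, 3, 5, 7, 11, 13, 17, ∞}.
(a,b)_3: α=-4, u≡2; β=-2, v≡2 (mod 3); (2|3)=-1, (2|3)=-1; sign (−1)^0·-1^-2·-1^-4 = +1.
(a,b)_11: α=2, u≡10; β=2, v≡1 (mod 11); (10|11)=-1, (1|11)=+1; sign (−1)^0·-1^2·+1^2 = +1.
(a,b)_5: α=5, u≡1; β=0, v≡4 (mod 5); (1|5)=+1, (4|5)=+1; sign (−1)^0·+1^0·+1^5 = +1.
(a,b)_13: α=1, u≡2; β=1, v≡10 (mod 13); (2|13)=-1, (10|13)=+1; sign (−1)^0·-1^1·+1^1 = -1.
(a,b)_2: α=-4, β=-2; u≡7, v≡5 (mod 8); ε(u)ε(v)=1·0, αω(v)=-4·1, βω(u)=-2·0; sum ≡ 0  ⇒  +1.
(a,b)_7: α=-2, u≡4; β=0, v≡2 (mod 7); (4|7)=+1, (2|7)=+1; sign (−1)^0·+1^0·+1^-2 = +1.
(a,b)_∞: sgn(-1105)=−, sgn(221)=+, so +1.
(a,b)_17: α=1, u≡3; β=3, v≡13 (mod 17); (3|17)=-1, (13|17)=+1; sign (−1)^0·-1^3·+1^1 = -1.
Ram(-1105, 221) = {13, 17}; no ℚ_13-point on the conic.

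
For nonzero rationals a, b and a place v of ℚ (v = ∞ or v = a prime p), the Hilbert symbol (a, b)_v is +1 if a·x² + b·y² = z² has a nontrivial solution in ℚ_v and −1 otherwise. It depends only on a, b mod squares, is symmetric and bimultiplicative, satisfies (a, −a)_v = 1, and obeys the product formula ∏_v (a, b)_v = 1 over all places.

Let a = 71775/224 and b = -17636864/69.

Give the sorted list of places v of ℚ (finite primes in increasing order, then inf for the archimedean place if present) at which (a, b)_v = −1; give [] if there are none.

[2, 3, 7, 11]

Mod squares: a ≡ 4466, b ≡ -97014. Check v ∈ {∞, 2, 3, 5, 7, 11, 19, 23, 29, 37}.
v=2: v_2(a)=-5, v_2(b)=9; units ≡ 1, 5 (mod 8); ε·ε+αω+βω = 0·0+-5·1+9·0 ≡ 1  ⇒  (a,b)_2 = -1.
v=5: a=5^2·(≡4), b=5^0·(≡4) mod 5; (4|5)=+1, (4|5)=+1; (−1)^{2·0·2}·(+1)^0·(+1)^2 = +1.
v=29: a=29^1·(≡6), b=29^0·(≡6) mod 29; (6|29)=+1, (6|29)=+1; (−1)^{1·0·14}·(+1)^0·(+1)^1 = +1.
v=3: a=3^2·(≡2), b=3^-1·(≡2) mod 3; (2|3)=-1, (2|3)=-1; (−1)^{2·-1·1}·(-1)^-1·(-1)^2 = -1.
v=∞: 4466 > 0 and -97014 < 0  ⇒  (a,b)_∞ = +1.
v=7: a=7^-1·(≡1), b=7^2·(≡3) mod 7; (1|7)=+1, (3|7)=-1; (−1)^{-1·2·3}·(+1)^2·(-1)^-1 = -1.
v=37: a=37^0·(≡16), b=37^1·(≡15) mod 37; (16|37)=+1, (15|37)=-1; (−1)^{0·1·18}·(+1)^1·(-1)^0 = +1.
v=19: a=19^0·(≡16), b=19^1·(≡7) mod 19; (16|19)=+1, (7|19)=+1; (−1)^{0·1·9}·(+1)^1·(+1)^0 = +1.
v=11: a=11^1·(≡6), b=11^0·(≡10) mod 11; (6|11)=-1, (10|11)=-1; (−1)^{1·0·5}·(-1)^0·(-1)^1 = -1.
v=23: a=23^0·(≡9), b=23^-1·(≡14) mod 23; (9|23)=+1, (14|23)=-1; (−1)^{0·-1·11}·(+1)^-1·(-1)^0 = +1.
Ram(4466, -97014) = {2, 3, 7, 11}; no ℚ_2-point on the conic.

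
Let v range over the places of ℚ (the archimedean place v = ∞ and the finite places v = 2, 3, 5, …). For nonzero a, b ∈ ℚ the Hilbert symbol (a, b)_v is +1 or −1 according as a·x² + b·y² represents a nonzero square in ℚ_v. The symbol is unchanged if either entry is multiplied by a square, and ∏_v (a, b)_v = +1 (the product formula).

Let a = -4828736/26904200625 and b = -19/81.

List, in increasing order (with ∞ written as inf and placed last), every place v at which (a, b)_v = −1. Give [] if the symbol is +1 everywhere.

[19, inf]

(a, b) ≡ (-209, -19) mod (ℚ^×)²; places V = {2, 3, 5, 11, 19, ∞}.
(a,b)_11: α=1, u≡9; β=0, v≡9 (mod 11); (9|11)=+1, (9|11)=+1; sign (−1)^0·+1^0·+1^1 = +1.
(a,b)_∞: sgn(-209)=−, sgn(-19)=−, so -1.
(a,b)_3: α=-16, u≡1; β=-4, v≡2 (mod 3); (1|3)=+1, (2|3)=-1; sign (−1)^0·+1^-4·-1^-16 = +1.
(a,b)_5: α=-4, u≡4; β=0, v≡1 (mod 5); (4|5)=+1, (1|5)=+1; sign (−1)^0·+1^0·+1^-4 = +1.
(a,b)_19: α=3, u≡14; β=1, v≡15 (mod 19); (14|19)=-1, (15|19)=-1; sign (−1)^1·-1^1·-1^3 = -1.
(a,b)_2: α=6, β=0; u≡7, v≡5 (mod 8); ε(u)ε(v)=1·0, αω(v)=6·1, βω(u)=0·0; sum ≡ 0  ⇒  +1.
(-209, -19 / ℚ) ramifies at {19, ∞}: a division algebra.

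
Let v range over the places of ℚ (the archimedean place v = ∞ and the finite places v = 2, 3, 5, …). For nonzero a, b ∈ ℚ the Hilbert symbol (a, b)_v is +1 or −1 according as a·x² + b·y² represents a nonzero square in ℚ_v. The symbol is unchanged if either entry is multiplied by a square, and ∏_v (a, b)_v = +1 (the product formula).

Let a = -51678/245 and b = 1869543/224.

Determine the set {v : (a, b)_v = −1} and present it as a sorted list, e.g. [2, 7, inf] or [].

[2, 5, 13, 19]

Mod squares: a ≡ -3190, b ≡ 3458. Check v ∈ {∞, 2, 3, 5, 7, 11, 13, 19, 29}.
v=29: a=29^1·(≡28), b=29^2·(≡23) mod 29; (28|29)=+1, (23|29)=+1; (−1)^{1·2·14}·(+1)^2·(+1)^1 = +1.
v=11: a=11^1·(≡7), b=11^0·(≡4) mod 11; (7|11)=-1, (4|11)=+1; (−1)^{1·0·5}·(-1)^0·(+1)^1 = +1.
v=∞: -3190 < 0 and 3458 > 0  ⇒  (a,b)_∞ = +1.
v=13: a=13^0·(≡8), b=13^1·(≡6) mod 13; (8|13)=-1, (6|13)=-1; (−1)^{0·1·6}·(-1)^1·(-1)^0 = -1.
v=7: a=7^-2·(≡2), b=7^-1·(≡1) mod 7; (2|7)=+1, (1|7)=+1; (−1)^{-2·-1·3}·(+1)^-1·(+1)^-2 = +1.
v=3: a=3^4·(≡2), b=3^2·(≡2) mod 3; (2|3)=-1, (2|3)=-1; (−1)^{4·2·1}·(-1)^2·(-1)^4 = +1.
v=2: v_2(a)=1, v_2(b)=-5; units ≡ 5, 1 (mod 8); ε·ε+αω+βω = 0·0+1·0+-5·1 ≡ 1  ⇒  (a,b)_2 = -1.
v=19: a=19^0·(≡18), b=19^1·(≡1) mod 19; (18|19)=-1, (1|19)=+1; (−1)^{0·1·9}·(-1)^1·(+1)^0 = -1.
v=5: a=5^-1·(≡3), b=5^0·(≡2) mod 5; (3|5)=-1, (2|5)=-1; (−1)^{-1·0·2}·(-1)^0·(-1)^-1 = -1.
|Ram(-3190, 3458)| = 4, even; anisotropic at {2, 5, 13, 19}.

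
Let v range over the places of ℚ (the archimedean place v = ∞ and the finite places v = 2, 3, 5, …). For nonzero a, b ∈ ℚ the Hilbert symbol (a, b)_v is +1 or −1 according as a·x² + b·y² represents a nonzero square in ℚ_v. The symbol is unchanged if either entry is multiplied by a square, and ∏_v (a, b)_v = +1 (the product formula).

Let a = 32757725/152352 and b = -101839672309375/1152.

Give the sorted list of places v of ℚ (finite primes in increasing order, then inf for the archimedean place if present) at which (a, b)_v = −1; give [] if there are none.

[2, 5, 11, 17]

Mod squares: a ≡ 442, b ≡ -190190. Check v ∈ {∞, 2, 3, 5, 7, 11, 13, 17, 19, 23}.
v=11: a=11^2·(≡2), b=11^3·(≡10) mod 11; (2|11)=-1, (10|11)=-1; (−1)^{2·3·5}·(-1)^3·(-1)^2 = -1.
v=13: a=13^1·(≡7), b=13^1·(≡8) mod 13; (7|13)=-1, (8|13)=-1; (−1)^{1·1·6}·(-1)^1·(-1)^1 = +1.
v=23: a=23^-2·(≡19), b=23^0·(≡11) mod 23; (19|23)=-1, (11|23)=-1; (−1)^{-2·0·11}·(-1)^0·(-1)^-2 = +1.
v=2: v_2(a)=-5, v_2(b)=-7; units ≡ 5, 1 (mod 8); ε·ε+αω+βω = 0·0+-5·0+-7·1 ≡ 1  ⇒  (a,b)_2 = -1.
v=19: a=19^0·(≡11), b=19^1·(≡18) mod 19; (11|19)=+1, (18|19)=-1; (−1)^{0·1·9}·(+1)^1·(-1)^0 = +1.
v=3: a=3^-2·(≡1), b=3^-2·(≡1) mod 3; (1|3)=+1, (1|3)=+1; (−1)^{-2·-2·1}·(+1)^-2·(+1)^-2 = +1.
v=5: a=5^2·(≡2), b=5^5·(≡3) mod 5; (2|5)=-1, (3|5)=-1; (−1)^{2·5·2}·(-1)^5·(-1)^2 = -1.
v=∞: 442 > 0 and -190190 < 0  ⇒  (a,b)_∞ = +1.
v=7: a=7^2·(≡1), b=7^3·(≡4) mod 7; (1|7)=+1, (4|7)=+1; (−1)^{2·3·3}·(+1)^3·(+1)^2 = +1.
v=17: a=17^1·(≡4), b=17^2·(≡5) mod 17; (4|17)=+1, (5|17)=-1; (−1)^{1·2·8}·(+1)^2·(-1)^1 = -1.
|Ram(442, -190190)| = 4, even; anisotropic at {2, 5, 11, 17}.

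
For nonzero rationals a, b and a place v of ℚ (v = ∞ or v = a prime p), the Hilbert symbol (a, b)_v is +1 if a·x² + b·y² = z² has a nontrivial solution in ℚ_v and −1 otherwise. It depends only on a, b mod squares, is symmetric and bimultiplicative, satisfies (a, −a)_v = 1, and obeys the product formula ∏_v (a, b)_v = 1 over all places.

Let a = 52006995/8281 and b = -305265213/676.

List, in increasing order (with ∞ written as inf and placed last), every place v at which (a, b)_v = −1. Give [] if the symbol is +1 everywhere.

[2, 3, 5, 41, 43, 53]

Mod squares: a ≡ 19995, b ≡ -280317. Check v ∈ {∞, 2, 3, 5, 7, 11, 13, 17, 31, 41, 43, 53}.
v=3: a=3^3·(≡2), b=3^3·(≡2) mod 3; (2|3)=-1, (2|3)=-1; (−1)^{3·3·1}·(-1)^3·(-1)^3 = -1.
v=41: a=41^0·(≡29), b=41^1·(≡32) mod 41; (29|41)=-1, (32|41)=+1; (−1)^{0·1·20}·(-1)^1·(+1)^0 = -1.
v=31: a=31^1·(≡20), b=31^0·(≡10) mod 31; (20|31)=+1, (10|31)=+1; (−1)^{1·0·15}·(+1)^0·(+1)^1 = +1.
v=13: a=13^-2·(≡4), b=13^-2·(≡5) mod 13; (4|13)=+1, (5|13)=-1; (−1)^{-2·-2·6}·(+1)^-2·(-1)^-2 = +1.
v=5: a=5^1·(≡4), b=5^0·(≡2) mod 5; (4|5)=+1, (2|5)=-1; (−1)^{1·0·2}·(+1)^0·(-1)^1 = -1.
v=∞: 19995 > 0 and -280317 < 0  ⇒  (a,b)_∞ = +1.
v=11: a=11^0·(≡2), b=11^2·(≡6) mod 11; (2|11)=-1, (6|11)=-1; (−1)^{0·2·5}·(-1)^2·(-1)^0 = +1.
v=17: a=17^2·(≡5), b=17^0·(≡1) mod 17; (5|17)=-1, (1|17)=+1; (−1)^{2·0·8}·(-1)^0·(+1)^2 = +1.
v=7: a=7^-2·(≡5), b=7^0·(≡5) mod 7; (5|7)=-1, (5|7)=-1; (−1)^{-2·0·3}·(-1)^0·(-1)^-2 = +1.
v=2: v_2(a)=0, v_2(b)=-2; units ≡ 3, 3 (mod 8); ε·ε+αω+βω = 1·1+0·1+-2·1 ≡ 1  ⇒  (a,b)_2 = -1.
v=43: a=43^1·(≡38), b=43^1·(≡16) mod 43; (38|43)=+1, (16|43)=+1; (−1)^{1·1·21}·(+1)^1·(+1)^1 = -1.
v=53: a=53^0·(≡41), b=53^1·(≡4) mod 53; (41|53)=-1, (4|53)=+1; (−1)^{0·1·26}·(-1)^1·(+1)^0 = -1.
(19995, -280317 / ℚ) ramifies at {2, 3, 5, 41, 43, 53}: a division algebra.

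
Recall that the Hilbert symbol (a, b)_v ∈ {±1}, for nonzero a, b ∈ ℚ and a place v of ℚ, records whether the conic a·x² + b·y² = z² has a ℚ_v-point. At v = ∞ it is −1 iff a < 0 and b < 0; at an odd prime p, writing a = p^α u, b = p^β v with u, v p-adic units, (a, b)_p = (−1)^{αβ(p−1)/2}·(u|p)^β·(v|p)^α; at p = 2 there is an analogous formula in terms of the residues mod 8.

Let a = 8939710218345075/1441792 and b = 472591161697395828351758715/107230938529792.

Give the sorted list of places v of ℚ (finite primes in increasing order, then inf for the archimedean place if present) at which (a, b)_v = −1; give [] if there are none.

[3, 11, 17, 23]

(a, b) ≡ (7106, 2451570) mod (ℚ^×)²; places V = {2, 3, 5, 7, 11, 13, 17, 19, 23, ∞}.
(a,b)_11: α=-1, u≡10; β=-3, v≡7 (mod 11); (10|11)=-1, (7|11)=-1; sign (−1)^1·-1^-3·-1^-1 = -1.
(a,b)_23: α=4, u≡14; β=9, v≡6 (mod 23); (14|23)=-1, (6|23)=+1; sign (−1)^0·-1^9·+1^4 = -1.
(a,b)_17: α=3, u≡7; β=3, v≡13 (mod 17); (7|17)=-1, (13|17)=+1; sign (−1)^0·-1^3·+1^3 = -1.
(a,b)_19: α=1, u≡3; β=1, v≡9 (mod 19); (3|19)=-1, (9|19)=+1; sign (−1)^1·-1^1·+1^1 = +1.
(a,b)_13: α=2, u≡2; β=4, v≡9 (mod 13); (2|13)=-1, (9|13)=+1; sign (−1)^0·-1^4·+1^2 = +1.
(a,b)_5: α=2, u≡4; β=1, v≡4 (mod 5); (4|5)=+1, (4|5)=+1; sign (−1)^0·+1^1·+1^2 = +1.
(a,b)_2: α=-17, β=-25; u≡1, v≡1 (mod 8); ε(u)ε(v)=0·0, αω(v)=-17·0, βω(u)=-25·0; sum ≡ 0  ⇒  +1.
(a,b)_∞: sgn(7106)=+, sgn(2451570)=+, so +1.
(a,b)_7: α=0, u≡4; β=-4, v≡2 (mod 7); (4|7)=+1, (2|7)=+1; sign (−1)^0·+1^-4·+1^0 = +1.
(a,b)_3: α=4, u≡2; β=9, v≡2 (mod 3); (2|3)=-1, (2|3)=-1; sign (−1)^0·-1^9·-1^4 = -1.
|Ram(7106, 2451570)| = 4, even; anisotropic at {3, 11, 17, 23}.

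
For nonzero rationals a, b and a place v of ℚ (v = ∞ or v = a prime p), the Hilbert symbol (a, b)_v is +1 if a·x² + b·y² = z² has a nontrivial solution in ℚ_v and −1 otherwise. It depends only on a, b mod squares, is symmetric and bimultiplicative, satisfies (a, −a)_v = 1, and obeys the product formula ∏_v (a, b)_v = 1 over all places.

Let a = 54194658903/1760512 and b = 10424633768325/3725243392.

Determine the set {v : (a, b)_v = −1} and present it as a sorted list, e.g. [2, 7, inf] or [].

Mod squares: a ≡ 611, b ≡ 11609. Check v ∈ {∞, 2, 3, 5, 7, 11, 13, 19, 23, 47}.
v=2: v_2(a)=-8, v_2(b)=-10; units ≡ 3, 1 (mod 8); ε·ε+αω+βω = 1·0+-8·0+-10·1 ≡ 0  ⇒  (a,b)_2 = +1.
v=3: a=3^4·(≡2), b=3^4·(≡2) mod 3; (2|3)=-1, (2|3)=-1; (−1)^{4·4·1}·(-1)^4·(-1)^4 = +1.
v=5: a=5^0·(≡4), b=5^2·(≡4) mod 5; (4|5)=+1, (4|5)=+1; (−1)^{0·2·2}·(+1)^2·(+1)^0 = +1.
v=11: a=11^2·(≡8), b=11^0·(≡9) mod 11; (8|11)=-1, (9|11)=+1; (−1)^{2·0·5}·(-1)^0·(+1)^2 = +1.
v=19: a=19^0·(≡3), b=19^1·(≡18) mod 19; (3|19)=-1, (18|19)=-1; (−1)^{0·1·9}·(-1)^1·(-1)^0 = -1.
v=23: a=23^-2·(≡18), b=23^-4·(≡5) mod 23; (18|23)=+1, (5|23)=-1; (−1)^{-2·-4·11}·(+1)^-4·(-1)^-2 = +1.
v=7: a=7^6·(≡1), b=7^8·(≡5) mod 7; (1|7)=+1, (5|7)=-1; (−1)^{6·8·3}·(+1)^8·(-1)^6 = +1.
v=13: a=13^-1·(≡7), b=13^-1·(≡9) mod 13; (7|13)=-1, (9|13)=+1; (−1)^{-1·-1·6}·(-1)^-1·(+1)^-1 = -1.
v=∞: 611 > 0 and 11609 > 0  ⇒  (a,b)_∞ = +1.
v=47: a=47^1·(≡26), b=47^1·(≡34) mod 47; (26|47)=-1, (34|47)=+1; (−1)^{1·1·23}·(-1)^1·(+1)^1 = +1.
Ram(611, 11609) = {13, 19}; no ℚ_13-point on the conic.

[13, 19]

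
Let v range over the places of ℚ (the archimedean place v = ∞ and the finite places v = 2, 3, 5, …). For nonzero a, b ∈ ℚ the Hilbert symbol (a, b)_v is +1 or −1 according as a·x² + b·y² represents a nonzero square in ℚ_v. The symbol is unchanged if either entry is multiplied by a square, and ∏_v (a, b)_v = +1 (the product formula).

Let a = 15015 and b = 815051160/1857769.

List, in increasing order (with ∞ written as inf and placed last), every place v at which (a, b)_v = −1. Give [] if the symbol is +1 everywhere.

[2, 11]

(a, b) ≡ (15015, 2310) mod (ℚ^×)²; places V = {2, 3, 5, 7, 11, 13, 29, 47, ∞}.
(a,b)_7: α=1, u≡3; β=1, v≡2 (mod 7); (3|7)=-1, (2|7)=+1; sign (−1)^1·-1^1·+1^1 = +1.
(a,b)_5: α=1, u≡3; β=1, v≡3 (mod 5); (3|5)=-1, (3|5)=-1; sign (−1)^0·-1^1·-1^1 = +1.
(a,b)_3: α=1, u≡1; β=7, v≡2 (mod 3); (1|3)=+1, (2|3)=-1; sign (−1)^1·+1^7·-1^1 = +1.
(a,b)_2: α=0, β=3; u≡7, v≡3 (mod 8); ε(u)ε(v)=1·1, αω(v)=0·1, βω(u)=3·0; sum ≡ 1  ⇒  -1.
(a,b)_13: α=1, u≡11; β=0, v≡10 (mod 13); (11|13)=-1, (10|13)=+1; sign (−1)^0·-1^0·+1^1 = +1.
(a,b)_47: α=0, u≡22; β=-2, v≡9 (mod 47); (22|47)=-1, (9|47)=+1; sign (−1)^0·-1^-2·+1^0 = +1.
(a,b)_∞: sgn(15015)=+, sgn(2310)=+, so +1.
(a,b)_11: α=1, u≡1; β=3, v≡1 (mod 11); (1|11)=+1, (1|11)=+1; sign (−1)^1·+1^3·+1^1 = -1.
(a,b)_29: α=0, u≡22; β=-2, v≡14 (mod 29); (22|29)=+1, (14|29)=-1; sign (−1)^0·+1^-2·-1^0 = +1.
|Ram(15015, 2310)| = 2, even; anisotropic at {2, 11}.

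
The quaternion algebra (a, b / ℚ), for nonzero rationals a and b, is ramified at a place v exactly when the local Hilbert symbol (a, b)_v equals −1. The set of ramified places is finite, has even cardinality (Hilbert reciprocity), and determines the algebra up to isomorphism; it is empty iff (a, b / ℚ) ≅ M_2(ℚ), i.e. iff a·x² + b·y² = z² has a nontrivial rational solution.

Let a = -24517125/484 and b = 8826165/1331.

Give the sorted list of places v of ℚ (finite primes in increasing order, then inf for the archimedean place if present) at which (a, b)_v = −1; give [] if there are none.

(a, b) ≡ (-108965, 1198615) mod (ℚ^×)²; places V = {2, 3, 5, 11, 19, 31, 37, ∞}.
(a,b)_5: α=3, u≡2; β=1, v≡3 (mod 5); (2|5)=-1, (3|5)=-1; sign (−1)^0·-1^1·-1^3 = +1.
(a,b)_19: α=1, u≡18; β=1, v≡4 (mod 19); (18|19)=-1, (4|19)=+1; sign (−1)^1·-1^1·+1^1 = +1.
(a,b)_37: α=1, u≡15; β=1, v≡31 (mod 37); (15|37)=-1, (31|37)=-1; sign (−1)^0·-1^1·-1^1 = +1.
(a,b)_31: α=1, u≡8; β=1, v≡10 (mod 31); (8|31)=+1, (10|31)=+1; sign (−1)^1·+1^1·+1^1 = -1.
(a,b)_3: α=2, u≡1; β=4, v≡1 (mod 3); (1|3)=+1, (1|3)=+1; sign (−1)^0·+1^4·+1^2 = +1.
(a,b)_∞: sgn(-108965)=−, sgn(1198615)=+, so +1.
(a,b)_2: α=-2, β=0; u≡3, v≡7 (mod 8); ε(u)ε(v)=1·1, αω(v)=-2·0, βω(u)=0·1; sum ≡ 1  ⇒  -1.
(a,b)_11: α=-2, u≡4; β=-3, v≡7 (mod 11); (4|11)=+1, (7|11)=-1; sign (−1)^0·+1^-3·-1^-2 = +1.
|Ram(-108965, 1198615)| = 2, even; anisotropic at {2, 31}.

[2, 31]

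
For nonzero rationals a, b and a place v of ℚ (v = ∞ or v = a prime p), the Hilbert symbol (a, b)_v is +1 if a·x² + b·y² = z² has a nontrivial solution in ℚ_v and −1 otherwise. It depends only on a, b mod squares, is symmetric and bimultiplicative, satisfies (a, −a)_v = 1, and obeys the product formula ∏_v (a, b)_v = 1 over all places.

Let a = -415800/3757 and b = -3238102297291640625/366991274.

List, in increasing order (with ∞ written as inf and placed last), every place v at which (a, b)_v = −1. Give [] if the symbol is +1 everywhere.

[7, 11, 13, inf]

Mod squares: a ≡ -6006, b ≡ -10010. Check v ∈ {∞, 2, 3, 5, 7, 11, 13, 17, 23, 31}.
v=17: a=17^-2·(≡12), b=17^-4·(≡11) mod 17; (12|17)=-1, (11|17)=-1; (−1)^{-2·-4·8}·(-1)^-4·(-1)^-2 = +1.
v=5: a=5^2·(≡4), b=5^7·(≡3) mod 5; (4|5)=+1, (3|5)=-1; (−1)^{2·7·2}·(+1)^7·(-1)^2 = +1.
v=31: a=31^0·(≡16), b=31^2·(≡30) mod 31; (16|31)=+1, (30|31)=-1; (−1)^{0·2·15}·(+1)^2·(-1)^0 = +1.
v=7: a=7^1·(≡6), b=7^7·(≡5) mod 7; (6|7)=-1, (5|7)=-1; (−1)^{1·7·3}·(-1)^7·(-1)^1 = -1.
v=3: a=3^3·(≡2), b=3^2·(≡1) mod 3; (2|3)=-1, (1|3)=+1; (−1)^{3·2·1}·(-1)^2·(+1)^3 = +1.
v=11: a=11^1·(≡3), b=11^1·(≡1) mod 11; (3|11)=+1, (1|11)=+1; (−1)^{1·1·5}·(+1)^1·(+1)^1 = -1.
v=∞: -6006 < 0 and -10010 < 0  ⇒  (a,b)_∞ = -1.
v=13: a=13^-1·(≡6), b=13^-3·(≡10) mod 13; (6|13)=-1, (10|13)=+1; (−1)^{-1·-3·6}·(-1)^-3·(+1)^-1 = -1.
v=23: a=23^0·(≡5), b=23^2·(≡1) mod 23; (5|23)=-1, (1|23)=+1; (−1)^{0·2·11}·(-1)^2·(+1)^0 = +1.
v=2: v_2(a)=3, v_2(b)=-1; units ≡ 5, 3 (mod 8); ε·ε+αω+βω = 0·1+3·1+-1·1 ≡ 0  ⇒  (a,b)_2 = +1.
(-6006, -10010 / ℚ) ramifies at {7, 11, 13, ∞}: a division algebra.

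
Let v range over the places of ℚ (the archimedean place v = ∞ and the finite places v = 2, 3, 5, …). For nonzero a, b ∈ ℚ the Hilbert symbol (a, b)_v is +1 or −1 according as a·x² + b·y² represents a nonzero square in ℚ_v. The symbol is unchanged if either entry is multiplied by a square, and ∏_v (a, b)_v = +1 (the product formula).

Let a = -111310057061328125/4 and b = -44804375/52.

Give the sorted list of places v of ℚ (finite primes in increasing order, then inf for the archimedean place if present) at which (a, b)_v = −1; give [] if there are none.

[7, 13, 19, inf]

(a, b) ≡ (-2717, -19019) mod (ℚ^×)²; places V = {2, 5, 7, 11, 13, 19, ∞}.
(a,b)_13: α=1, u≡1; β=-1, v≡2 (mod 13); (1|13)=+1, (2|13)=-1; sign (−1)^0·+1^-1·-1^1 = -1.
(a,b)_19: α=3, u≡4; β=1, v≡7 (mod 19); (4|19)=+1, (7|19)=+1; sign (−1)^1·+1^1·+1^3 = -1.
(a,b)_5: α=8, u≡2; β=4, v≡4 (mod 5); (2|5)=-1, (4|5)=+1; sign (−1)^0·-1^4·+1^8 = +1.
(a,b)_2: α=-2, β=-2; u≡3, v≡5 (mod 8); ε(u)ε(v)=1·0, αω(v)=-2·1, βω(u)=-2·1; sum ≡ 0  ⇒  +1.
(a,b)_∞: sgn(-2717)=−, sgn(-19019)=−, so -1.
(a,b)_7: α=4, u≡6; β=3, v≡3 (mod 7); (6|7)=-1, (3|7)=-1; sign (−1)^0·-1^3·-1^4 = -1.
(a,b)_11: α=3, u≡8; β=1, v≡4 (mod 11); (8|11)=-1, (4|11)=+1; sign (−1)^1·-1^1·+1^3 = +1.
(-2717, -19019 / ℚ) ramifies at {7, 13, 19, ∞}: a division algebra.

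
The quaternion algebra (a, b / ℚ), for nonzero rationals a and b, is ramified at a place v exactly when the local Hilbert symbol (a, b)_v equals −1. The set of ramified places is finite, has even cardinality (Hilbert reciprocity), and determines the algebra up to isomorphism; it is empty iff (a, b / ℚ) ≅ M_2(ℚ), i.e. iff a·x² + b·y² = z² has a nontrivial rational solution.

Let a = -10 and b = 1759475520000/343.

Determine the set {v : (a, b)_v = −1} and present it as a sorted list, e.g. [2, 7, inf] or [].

[3, 17]

Mod squares: a ≡ -10, b ≡ 7854. Check v ∈ {∞, 2, 3, 5, 7, 11, 17}.
v=3: a=3^0·(≡2), b=3^5·(≡2) mod 3; (2|3)=-1, (2|3)=-1; (−1)^{0·5·1}·(-1)^5·(-1)^0 = -1.
v=5: a=5^1·(≡3), b=5^4·(≡4) mod 5; (3|5)=-1, (4|5)=+1; (−1)^{1·4·2}·(-1)^4·(+1)^1 = +1.
v=2: v_2(a)=1, v_2(b)=9; units ≡ 3, 7 (mod 8); ε·ε+αω+βω = 1·1+1·0+9·1 ≡ 0  ⇒  (a,b)_2 = +1.
v=∞: -10 < 0 and 7854 > 0  ⇒  (a,b)_∞ = +1.
v=7: a=7^0·(≡4), b=7^-3·(≡2) mod 7; (4|7)=+1, (2|7)=+1; (−1)^{0·-3·3}·(+1)^-3·(+1)^0 = +1.
v=11: a=11^0·(≡1), b=11^3·(≡8) mod 11; (1|11)=+1, (8|11)=-1; (−1)^{0·3·5}·(+1)^3·(-1)^0 = +1.
v=17: a=17^0·(≡7), b=17^1·(≡7) mod 17; (7|17)=-1, (7|17)=-1; (−1)^{0·1·8}·(-1)^1·(-1)^0 = -1.
(-10, 7854 / ℚ) ramifies at {3, 17}: a division algebra.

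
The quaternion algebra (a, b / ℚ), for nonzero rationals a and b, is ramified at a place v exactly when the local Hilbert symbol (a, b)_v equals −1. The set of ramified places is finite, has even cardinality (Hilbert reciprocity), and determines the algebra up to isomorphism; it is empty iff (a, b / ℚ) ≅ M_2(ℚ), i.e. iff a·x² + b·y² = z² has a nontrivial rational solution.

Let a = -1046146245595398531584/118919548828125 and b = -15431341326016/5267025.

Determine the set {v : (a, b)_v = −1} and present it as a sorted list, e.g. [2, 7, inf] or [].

[2, inf]

(a, b) ≡ (-1330, -19) mod (ℚ^×)²; places V = {2, 3, 5, 7, 11, 13, 17, 19, ∞}.
(a,b)_3: α=-6, u≡2; β=-6, v≡2 (mod 3); (2|3)=-1, (2|3)=-1; sign (−1)^0·-1^-6·-1^-6 = +1.
(a,b)_17: α=-4, u≡9; β=-2, v≡2 (mod 17); (9|17)=+1, (2|17)=+1; sign (−1)^0·+1^-2·+1^-4 = +1.
(a,b)_13: α=2, u≡3; β=0, v≡6 (mod 13); (3|13)=+1, (6|13)=-1; sign (−1)^0·+1^0·-1^2 = +1.
(a,b)_19: α=5, u≡7; β=3, v≡15 (mod 19); (7|19)=+1, (15|19)=-1; sign (−1)^1·+1^3·-1^5 = +1.
(a,b)_5: α=-9, u≡4; β=-2, v≡4 (mod 5); (4|5)=+1, (4|5)=+1; sign (−1)^0·+1^-2·+1^-9 = +1.
(a,b)_7: α=9, u≡5; β=4, v≡4 (mod 7); (5|7)=-1, (4|7)=+1; sign (−1)^0·-1^4·+1^9 = +1.
(a,b)_2: α=9, β=6; u≡7, v≡5 (mod 8); ε(u)ε(v)=1·0, αω(v)=9·1, βω(u)=6·0; sum ≡ 1  ⇒  -1.
(a,b)_∞: sgn(-1330)=−, sgn(-19)=−, so -1.
(a,b)_11: α=2, u≡5; β=4, v≡5 (mod 11); (5|11)=+1, (5|11)=+1; sign (−1)^0·+1^4·+1^2 = +1.
Ram(-1330, -19) = {2, ∞}; no ℚ_2-point on the conic.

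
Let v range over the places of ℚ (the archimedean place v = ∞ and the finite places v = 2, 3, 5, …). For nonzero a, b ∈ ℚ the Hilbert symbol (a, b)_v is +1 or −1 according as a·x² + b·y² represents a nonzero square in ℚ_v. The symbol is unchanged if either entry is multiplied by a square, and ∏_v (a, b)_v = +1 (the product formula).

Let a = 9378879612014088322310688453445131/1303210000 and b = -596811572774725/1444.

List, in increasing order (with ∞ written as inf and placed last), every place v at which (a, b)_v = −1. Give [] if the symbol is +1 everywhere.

(a, b) ≡ (3619, -89313301) mod (ℚ^×)²; places V = {2, 3, 5, 7, 11, 19, 23, 29, 37, 47, ∞}.
(a,b)_29: α=2, u≡20; β=1, v≡14 (mod 29); (20|29)=+1, (14|29)=-1; sign (−1)^0·+1^1·-1^2 = +1.
(a,b)_47: α=9, u≡23; β=3, v≡34 (mod 47); (23|47)=-1, (34|47)=+1; sign (−1)^1·-1^3·+1^9 = +1.
(a,b)_37: α=2, u≡34; β=1, v≡27 (mod 37); (34|37)=+1, (27|37)=+1; sign (−1)^0·+1^1·+1^2 = +1.
(a,b)_19: α=-4, u≡17; β=-2, v≡14 (mod 19); (17|19)=+1, (14|19)=-1; sign (−1)^0·+1^-2·-1^-4 = +1.
(a,b)_7: α=3, u≡6; β=1, v≡1 (mod 7); (6|7)=-1, (1|7)=+1; sign (−1)^1·-1^1·+1^3 = +1.
(a,b)_∞: sgn(3619)=+, sgn(-89313301)=−, so +1.
(a,b)_2: α=-4, β=-2; u≡3, v≡3 (mod 8); ε(u)ε(v)=1·1, αω(v)=-4·1, βω(u)=-2·1; sum ≡ 1  ⇒  -1.
(a,b)_5: α=-4, u≡1; β=2, v≡4 (mod 5); (1|5)=+1, (4|5)=+1; sign (−1)^0·+1^2·+1^-4 = +1.
(a,b)_11: α=9, u≡10; β=3, v≡10 (mod 11); (10|11)=-1, (10|11)=-1; sign (−1)^1·-1^3·-1^9 = -1.
(a,b)_3: α=2, u≡1; β=0, v≡2 (mod 3); (1|3)=+1, (2|3)=-1; sign (−1)^0·+1^0·-1^2 = +1.
(a,b)_23: α=0, u≡1; β=1, v≡12 (mod 23); (1|23)=+1, (12|23)=+1; sign (−1)^0·+1^1·+1^0 = +1.
(3619, -89313301 / ℚ) ramifies at {2, 11}: a division algebra.

[2, 11]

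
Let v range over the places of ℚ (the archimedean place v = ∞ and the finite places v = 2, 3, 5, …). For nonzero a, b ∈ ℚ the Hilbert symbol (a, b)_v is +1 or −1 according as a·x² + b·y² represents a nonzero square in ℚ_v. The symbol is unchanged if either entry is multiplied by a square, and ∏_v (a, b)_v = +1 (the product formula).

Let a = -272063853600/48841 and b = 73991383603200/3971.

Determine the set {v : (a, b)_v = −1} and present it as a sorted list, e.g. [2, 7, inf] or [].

[3, 7, 11, 29]

Mod squares: a ≡ -10626, b ≡ 249458. Check v ∈ {∞, 2, 3, 5, 7, 11, 13, 17, 19, 23, 29}.
v=13: a=13^-2·(≡11), b=13^0·(≡4) mod 13; (11|13)=-1, (4|13)=+1; (−1)^{-2·0·6}·(-1)^0·(+1)^-2 = +1.
v=2: v_2(a)=5, v_2(b)=11; units ≡ 7, 1 (mod 8); ε·ε+αω+βω = 1·0+5·0+11·0 ≡ 0  ⇒  (a,b)_2 = +1.
v=29: a=29^0·(≡11), b=29^1·(≡21) mod 29; (11|29)=-1, (21|29)=-1; (−1)^{0·1·14}·(-1)^1·(-1)^0 = -1.
v=23: a=23^3·(≡14), b=23^1·(≡8) mod 23; (14|23)=-1, (8|23)=+1; (−1)^{3·1·11}·(-1)^1·(+1)^3 = +1.
v=5: a=5^2·(≡1), b=5^2·(≡3) mod 5; (1|5)=+1, (3|5)=-1; (−1)^{2·2·2}·(+1)^2·(-1)^2 = +1.
v=7: a=7^1·(≡4), b=7^2·(≡3) mod 7; (4|7)=+1, (3|7)=-1; (−1)^{1·2·3}·(+1)^2·(-1)^1 = -1.
v=11: a=11^3·(≡8), b=11^-1·(≡7) mod 11; (8|11)=-1, (7|11)=-1; (−1)^{3·-1·5}·(-1)^-1·(-1)^3 = -1.
v=19: a=19^0·(≡13), b=19^-2·(≡17) mod 19; (13|19)=-1, (17|19)=+1; (−1)^{0·-2·9}·(-1)^-2·(+1)^0 = +1.
v=3: a=3^1·(≡1), b=3^2·(≡2) mod 3; (1|3)=+1, (2|3)=-1; (−1)^{1·2·1}·(+1)^2·(-1)^1 = -1.
v=17: a=17^-2·(≡2), b=17^3·(≡5) mod 17; (2|17)=+1, (5|17)=-1; (−1)^{-2·3·8}·(+1)^3·(-1)^-2 = +1.
v=∞: -10626 < 0 and 249458 > 0  ⇒  (a,b)_∞ = +1.
(-10626, 249458 / ℚ) ramifies at {3, 7, 11, 29}: a division algebra.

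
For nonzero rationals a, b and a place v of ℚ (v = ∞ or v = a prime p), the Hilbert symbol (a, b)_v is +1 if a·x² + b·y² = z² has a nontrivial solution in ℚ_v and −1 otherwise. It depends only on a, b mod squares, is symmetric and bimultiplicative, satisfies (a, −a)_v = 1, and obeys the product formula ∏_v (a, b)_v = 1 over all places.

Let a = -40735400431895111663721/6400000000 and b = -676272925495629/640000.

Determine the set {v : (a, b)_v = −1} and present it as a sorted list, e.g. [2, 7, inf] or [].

[2, 3, 7, 19, 23, inf]

(a, b) ≡ (-33649, -196581) mod (ℚ^×)²; places V = {2, 3, 5, 7, 11, 13, 19, 23, 37, ∞}.
(a,b)_13: α=4, u≡11; β=0, v≡11 (mod 13); (11|13)=-1, (11|13)=-1; sign (−1)^0·-1^0·-1^4 = +1.
(a,b)_19: α=3, u≡8; β=2, v≡15 (mod 19); (8|19)=-1, (15|19)=-1; sign (−1)^0·-1^2·-1^3 = -1.
(a,b)_37: α=2, u≡28; β=1, v≡20 (mod 37); (28|37)=+1, (20|37)=-1; sign (−1)^0·+1^1·-1^2 = +1.
(a,b)_7: α=7, u≡2; β=7, v≡4 (mod 7); (2|7)=+1, (4|7)=+1; sign (−1)^1·+1^7·+1^7 = -1.
(a,b)_23: α=1, u≡4; β=1, v≡6 (mod 23); (4|23)=+1, (6|23)=+1; sign (−1)^1·+1^1·+1^1 = -1.
(a,b)_∞: sgn(-33649)=−, sgn(-196581)=−, so -1.
(a,b)_3: α=6, u≡2; β=5, v≡2 (mod 3); (2|3)=-1, (2|3)=-1; sign (−1)^0·-1^5·-1^6 = -1.
(a,b)_2: α=-14, β=-10; u≡7, v≡3 (mod 8); ε(u)ε(v)=1·1, αω(v)=-14·1, βω(u)=-10·0; sum ≡ 1  ⇒  -1.
(a,b)_11: α=1, u≡8; β=1, v≡9 (mod 11); (8|11)=-1, (9|11)=+1; sign (−1)^1·-1^1·+1^1 = +1.
(a,b)_5: α=-8, u≡1; β=-4, v≡4 (mod 5); (1|5)=+1, (4|5)=+1; sign (−1)^0·+1^-4·+1^-8 = +1.
|Ram(-33649, -196581)| = 6, even; anisotropic at {2, 3, 7, 19, 23, ∞}.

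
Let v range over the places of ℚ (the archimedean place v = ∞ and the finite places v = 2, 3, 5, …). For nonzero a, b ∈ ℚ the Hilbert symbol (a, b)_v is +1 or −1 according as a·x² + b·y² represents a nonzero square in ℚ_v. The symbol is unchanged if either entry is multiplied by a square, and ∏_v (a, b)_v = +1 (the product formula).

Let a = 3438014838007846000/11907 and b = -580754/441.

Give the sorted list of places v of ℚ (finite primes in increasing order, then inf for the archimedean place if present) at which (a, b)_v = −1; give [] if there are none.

(a, b) ≡ (305805, -580754) mod (ℚ^×)²; places V = {2, 3, 5, 7, 17, 19, 29, 31, 37, ∞}.
(a,b)_5: α=3, u≡4; β=0, v≡1 (mod 5); (4|5)=+1, (1|5)=+1; sign (−1)^0·+1^0·+1^3 = +1.
(a,b)_31: α=2, u≡11; β=1, v≡3 (mod 31); (11|31)=-1, (3|31)=-1; sign (−1)^0·-1^1·-1^2 = -1.
(a,b)_2: α=4, β=1; u≡5, v≡7 (mod 8); ε(u)ε(v)=0·1, αω(v)=4·0, βω(u)=1·1; sum ≡ 1  ⇒  -1.
(a,b)_∞: sgn(305805)=+, sgn(-580754)=−, so +1.
(a,b)_7: α=-2, u≡6; β=-2, v≡4 (mod 7); (6|7)=-1, (4|7)=+1; sign (−1)^0·-1^-2·+1^-2 = +1.
(a,b)_17: α=2, u≡1; β=1, v≡9 (mod 17); (1|17)=+1, (9|17)=+1; sign (−1)^0·+1^1·+1^2 = +1.
(a,b)_3: α=-5, u≡1; β=-2, v≡1 (mod 3); (1|3)=+1, (1|3)=+1; sign (−1)^0·+1^-2·+1^-5 = +1.
(a,b)_19: α=3, u≡3; β=1, v≡6 (mod 19); (3|19)=-1, (6|19)=+1; sign (−1)^1·-1^1·+1^3 = +1.
(a,b)_29: α=3, u≡18; β=1, v≡7 (mod 29); (18|29)=-1, (7|29)=+1; sign (−1)^0·-1^1·+1^3 = -1.
(a,b)_37: α=1, u≡17; β=0, v≡13 (mod 37); (17|37)=-1, (13|37)=-1; sign (−1)^0·-1^0·-1^1 = -1.
|Ram(305805, -580754)| = 4, even; anisotropic at {2, 29, 31, 37}.

[2, 29, 31, 37]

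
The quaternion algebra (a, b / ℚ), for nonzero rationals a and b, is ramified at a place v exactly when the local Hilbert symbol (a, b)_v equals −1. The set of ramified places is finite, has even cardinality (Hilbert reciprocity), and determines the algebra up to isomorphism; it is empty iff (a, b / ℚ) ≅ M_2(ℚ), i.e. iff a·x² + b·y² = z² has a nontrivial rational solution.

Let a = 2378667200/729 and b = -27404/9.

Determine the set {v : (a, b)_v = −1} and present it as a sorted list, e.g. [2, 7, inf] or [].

(a, b) ≡ (1547, -6851) mod (ℚ^×)²; places V = {2, 3, 5, 7, 13, 17, 31, ∞}.
(a,b)_7: α=1, u≡4; β=0, v≡4 (mod 7); (4|7)=+1, (4|7)=+1; sign (−1)^0·+1^0·+1^1 = +1.
(a,b)_17: α=1, u≡14; β=1, v≡6 (mod 17); (14|17)=-1, (6|17)=-1; sign (−1)^0·-1^1·-1^1 = +1.
(a,b)_∞: sgn(1547)=+, sgn(-6851)=−, so +1.
(a,b)_13: α=1, u≡11; β=1, v≡7 (mod 13); (11|13)=-1, (7|13)=-1; sign (−1)^0·-1^1·-1^1 = +1.
(a,b)_3: α=-6, u≡2; β=-2, v≡1 (mod 3); (2|3)=-1, (1|3)=+1; sign (−1)^0·-1^-2·+1^-6 = +1.
(a,b)_5: α=2, u≡2; β=0, v≡4 (mod 5); (2|5)=-1, (4|5)=+1; sign (−1)^0·-1^0·+1^2 = +1.
(a,b)_2: α=6, β=2; u≡3, v≡5 (mod 8); ε(u)ε(v)=1·0, αω(v)=6·1, βω(u)=2·1; sum ≡ 0  ⇒  +1.
(a,b)_31: α=2, u≡10; β=1, v≡12 (mod 31); (10|31)=+1, (12|31)=-1; sign (−1)^0·+1^1·-1^2 = +1.
Every local symbol is +1, so the conic 1547·x² + -6851·y² = z² has ℚ_v-points for all v and hence a ℚ-point; (a, b / ℚ) ≅ M_2(ℚ).

[]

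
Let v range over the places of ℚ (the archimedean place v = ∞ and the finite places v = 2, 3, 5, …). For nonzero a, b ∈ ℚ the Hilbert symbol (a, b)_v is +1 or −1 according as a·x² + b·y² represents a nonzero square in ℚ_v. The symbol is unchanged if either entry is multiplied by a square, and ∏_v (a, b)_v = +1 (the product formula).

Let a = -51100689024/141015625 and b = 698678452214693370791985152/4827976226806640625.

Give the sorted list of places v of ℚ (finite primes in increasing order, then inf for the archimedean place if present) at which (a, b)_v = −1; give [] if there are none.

[2, 23]

(a, b) ≡ (-154, 3542) mod (ℚ^×)²; places V = {2, 3, 5, 7, 11, 19, 23, ∞}.
(a,b)_2: α=7, β=27; u≡3, v≡3 (mod 8); ε(u)ε(v)=1·1, αω(v)=7·1, βω(u)=27·1; sum ≡ 1  ⇒  -1.
(a,b)_5: α=-8, u≡1; β=-24, v≡2 (mod 5); (1|5)=+1, (2|5)=-1; sign (−1)^0·+1^-24·-1^-8 = +1.
(a,b)_∞: sgn(-154)=−, sgn(3542)=+, so +1.
(a,b)_11: α=3, u≡8; β=9, v≡1 (mod 11); (8|11)=-1, (1|11)=+1; sign (−1)^1·-1^9·+1^3 = +1.
(a,b)_3: α=4, u≡2; β=-4, v≡2 (mod 3); (2|3)=-1, (2|3)=-1; sign (−1)^0·-1^-4·-1^4 = +1.
(a,b)_7: α=1, u≡5; β=3, v≡1 (mod 7); (5|7)=-1, (1|7)=+1; sign (−1)^1·-1^3·+1^1 = +1.
(a,b)_23: α=2, u≡11; β=5, v≡3 (mod 23); (11|23)=-1, (3|23)=+1; sign (−1)^0·-1^5·+1^2 = -1.
(a,b)_19: α=-2, u≡16; β=0, v≡12 (mod 19); (16|19)=+1, (12|19)=-1; sign (−1)^0·+1^0·-1^-2 = +1.
(-154, 3542 / ℚ) ramifies at {2, 23}: a division algebra.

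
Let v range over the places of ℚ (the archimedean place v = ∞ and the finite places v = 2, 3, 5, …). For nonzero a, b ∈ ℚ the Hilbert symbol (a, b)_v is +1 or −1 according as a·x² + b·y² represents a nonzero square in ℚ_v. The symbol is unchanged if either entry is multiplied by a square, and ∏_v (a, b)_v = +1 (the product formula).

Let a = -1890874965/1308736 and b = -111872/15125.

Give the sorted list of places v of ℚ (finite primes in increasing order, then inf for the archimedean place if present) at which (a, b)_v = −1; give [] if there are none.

[2, 3, 7, inf]

Mod squares: a ≡ -45885, b ≡ -2185. Check v ∈ {∞, 2, 3, 5, 7, 11, 13, 19, 23, 29}.
v=7: a=7^3·(≡2), b=7^0·(≡6) mod 7; (2|7)=+1, (6|7)=-1; (−1)^{3·0·3}·(+1)^0·(-1)^3 = -1.
v=23: a=23^1·(≡18), b=23^1·(≡14) mod 23; (18|23)=+1, (14|23)=-1; (−1)^{1·1·11}·(+1)^1·(-1)^1 = +1.
v=11: a=11^-2·(≡7), b=11^-2·(≡5) mod 11; (7|11)=-1, (5|11)=+1; (−1)^{-2·-2·5}·(-1)^-2·(+1)^-2 = +1.
v=19: a=19^1·(≡5), b=19^1·(≡2) mod 19; (5|19)=+1, (2|19)=-1; (−1)^{1·1·9}·(+1)^1·(-1)^1 = +1.
v=29: a=29^2·(≡28), b=29^0·(≡26) mod 29; (28|29)=+1, (26|29)=-1; (−1)^{2·0·14}·(+1)^0·(-1)^2 = +1.
v=5: a=5^1·(≡2), b=5^-3·(≡3) mod 5; (2|5)=-1, (3|5)=-1; (−1)^{1·-3·2}·(-1)^-3·(-1)^1 = +1.
v=2: v_2(a)=-6, v_2(b)=8; units ≡ 3, 7 (mod 8); ε·ε+αω+βω = 1·1+-6·0+8·1 ≡ 1  ⇒  (a,b)_2 = -1.
v=3: a=3^1·(≡2), b=3^0·(≡2) mod 3; (2|3)=-1, (2|3)=-1; (−1)^{1·0·1}·(-1)^0·(-1)^1 = -1.
v=∞: -45885 < 0 and -2185 < 0  ⇒  (a,b)_∞ = -1.
v=13: a=13^-2·(≡11), b=13^0·(≡1) mod 13; (11|13)=-1, (1|13)=+1; (−1)^{-2·0·6}·(-1)^0·(+1)^-2 = +1.
|Ram(-45885, -2185)| = 4, even; anisotropic at {2, 3, 7, ∞}.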